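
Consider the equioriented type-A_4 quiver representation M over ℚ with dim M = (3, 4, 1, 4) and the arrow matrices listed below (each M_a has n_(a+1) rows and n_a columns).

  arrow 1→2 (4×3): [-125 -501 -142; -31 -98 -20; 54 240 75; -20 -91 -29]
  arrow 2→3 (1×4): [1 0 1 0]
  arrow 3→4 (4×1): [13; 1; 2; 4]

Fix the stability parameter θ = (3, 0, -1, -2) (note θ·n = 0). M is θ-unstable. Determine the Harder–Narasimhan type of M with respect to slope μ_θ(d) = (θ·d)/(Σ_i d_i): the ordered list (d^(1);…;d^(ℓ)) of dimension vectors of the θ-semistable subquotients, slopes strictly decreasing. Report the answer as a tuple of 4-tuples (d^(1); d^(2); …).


Via rank(M_{q-1}∘⋯∘M_p): M ≅ I[1,2]^2, I[1,4], I[2,2], I[4,4]^3.
μ_θ-semistable layers: μ^(1)=3/2; μ^(2)=0; μ^(3)=-2

((2, 2, 0, 0); (1, 2, 1, 1); (0, 0, 0, 3))


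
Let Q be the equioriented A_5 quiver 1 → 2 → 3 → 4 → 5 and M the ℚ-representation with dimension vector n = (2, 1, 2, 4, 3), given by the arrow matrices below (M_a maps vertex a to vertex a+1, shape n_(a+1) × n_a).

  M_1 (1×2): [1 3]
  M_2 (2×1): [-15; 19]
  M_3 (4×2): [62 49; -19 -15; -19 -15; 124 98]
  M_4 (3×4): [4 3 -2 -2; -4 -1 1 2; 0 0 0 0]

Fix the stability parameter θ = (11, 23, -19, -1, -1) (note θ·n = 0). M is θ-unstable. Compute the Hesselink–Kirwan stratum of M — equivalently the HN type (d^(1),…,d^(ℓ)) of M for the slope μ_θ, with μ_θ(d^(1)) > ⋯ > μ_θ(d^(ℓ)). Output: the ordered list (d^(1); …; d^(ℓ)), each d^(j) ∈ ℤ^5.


Barcode: M ≅ I[1,1], I[1,4], I[3,5], I[4,4], I[4,5], I[5,5]. HN layers by μ_θ (4 steps, strictly decreasing):
  μ^(1)=11; μ^(2)=7/2; μ^(3)=-1; μ^(4)=-19

((1, 0, 0, 0, 0); (1, 1, 1, 1, 0); (0, 0, 0, 3, 3); (0, 0, 1, 0, 0))


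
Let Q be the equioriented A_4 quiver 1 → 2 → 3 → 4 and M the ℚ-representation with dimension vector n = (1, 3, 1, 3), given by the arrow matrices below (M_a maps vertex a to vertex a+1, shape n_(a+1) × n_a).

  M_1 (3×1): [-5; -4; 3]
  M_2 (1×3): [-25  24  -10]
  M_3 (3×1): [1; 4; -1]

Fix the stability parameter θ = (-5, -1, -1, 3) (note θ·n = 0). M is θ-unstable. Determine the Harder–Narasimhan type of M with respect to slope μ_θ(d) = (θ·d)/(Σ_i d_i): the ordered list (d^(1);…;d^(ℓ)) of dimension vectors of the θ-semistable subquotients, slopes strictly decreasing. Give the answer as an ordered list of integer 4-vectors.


Barcode: M ≅ I[1,4], I[2,2]^2, I[4,4]^2. HN layers by μ_θ (3 steps, strictly decreasing):
  μ^(1)=3; μ^(2)=-1; μ^(3)=-5

((0, 0, 0, 3); (0, 3, 1, 0); (1, 0, 0, 0))


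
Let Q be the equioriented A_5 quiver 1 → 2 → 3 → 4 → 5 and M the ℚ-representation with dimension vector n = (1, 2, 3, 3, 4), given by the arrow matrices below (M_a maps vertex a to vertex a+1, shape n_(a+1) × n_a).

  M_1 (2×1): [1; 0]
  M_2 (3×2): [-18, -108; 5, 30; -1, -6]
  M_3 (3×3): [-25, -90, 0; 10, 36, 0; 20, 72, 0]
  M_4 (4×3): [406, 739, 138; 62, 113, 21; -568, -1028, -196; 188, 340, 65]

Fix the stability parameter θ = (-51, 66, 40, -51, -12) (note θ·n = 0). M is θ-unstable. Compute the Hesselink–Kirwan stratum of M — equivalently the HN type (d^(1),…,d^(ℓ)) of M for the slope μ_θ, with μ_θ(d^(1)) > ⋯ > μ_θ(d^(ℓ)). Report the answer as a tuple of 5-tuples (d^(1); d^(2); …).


Interval decomposition of M: I[1,3], I[2,2], I[3,3], I[3,4], I[4,5]^2, I[5,5]^2.
HN type (ℓ=6): μ^(1)=66; μ^(2)=53; μ^(3)=40; μ^(4)=-11/2; μ^(5)=-12; μ^(6)=-51

((0, 1, 0, 0, 0); (0, 1, 1, 0, 0); (0, 0, 1, 0, 0); (0, 0, 1, 1, 0); (0, 0, 0, 0, 4); (1, 0, 0, 2, 0))


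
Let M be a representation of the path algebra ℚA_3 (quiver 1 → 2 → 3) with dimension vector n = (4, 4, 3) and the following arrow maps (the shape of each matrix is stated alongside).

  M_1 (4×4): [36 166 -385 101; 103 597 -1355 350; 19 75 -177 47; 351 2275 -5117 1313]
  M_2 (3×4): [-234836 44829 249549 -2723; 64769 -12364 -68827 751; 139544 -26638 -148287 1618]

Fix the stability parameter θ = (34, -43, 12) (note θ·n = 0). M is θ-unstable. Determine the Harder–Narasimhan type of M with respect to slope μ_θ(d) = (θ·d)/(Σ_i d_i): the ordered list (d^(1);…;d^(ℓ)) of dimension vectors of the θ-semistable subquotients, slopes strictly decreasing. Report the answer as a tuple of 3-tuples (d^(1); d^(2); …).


Via rank(M_{q-1}∘⋯∘M_p): M ≅ I[1,1], I[1,3]^3, I[2,2].
μ_θ-semistable layers: μ^(1)=34; μ^(2)=12; μ^(3)=-9/2; μ^(4)=-43

((1, 0, 0); (0, 0, 3); (3, 3, 0); (0, 1, 0))


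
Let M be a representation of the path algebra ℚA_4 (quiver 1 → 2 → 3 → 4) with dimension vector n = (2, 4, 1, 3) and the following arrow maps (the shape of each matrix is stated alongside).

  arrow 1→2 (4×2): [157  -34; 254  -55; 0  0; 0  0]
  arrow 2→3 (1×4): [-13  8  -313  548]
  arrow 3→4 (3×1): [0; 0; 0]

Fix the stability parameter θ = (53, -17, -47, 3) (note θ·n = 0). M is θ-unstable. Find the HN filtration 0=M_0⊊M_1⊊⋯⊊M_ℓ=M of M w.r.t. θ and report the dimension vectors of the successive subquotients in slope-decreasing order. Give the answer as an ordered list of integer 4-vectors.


Via rank(M_{q-1}∘⋯∘M_p): M ≅ I[1,2], I[1,3], I[2,2]^2, I[4,4]^3.
μ_θ-semistable layers: μ^(1)=18; μ^(2)=3; μ^(3)=-11/3; μ^(4)=-17

((1, 1, 0, 0); (0, 0, 0, 3); (1, 1, 1, 0); (0, 2, 0, 0))


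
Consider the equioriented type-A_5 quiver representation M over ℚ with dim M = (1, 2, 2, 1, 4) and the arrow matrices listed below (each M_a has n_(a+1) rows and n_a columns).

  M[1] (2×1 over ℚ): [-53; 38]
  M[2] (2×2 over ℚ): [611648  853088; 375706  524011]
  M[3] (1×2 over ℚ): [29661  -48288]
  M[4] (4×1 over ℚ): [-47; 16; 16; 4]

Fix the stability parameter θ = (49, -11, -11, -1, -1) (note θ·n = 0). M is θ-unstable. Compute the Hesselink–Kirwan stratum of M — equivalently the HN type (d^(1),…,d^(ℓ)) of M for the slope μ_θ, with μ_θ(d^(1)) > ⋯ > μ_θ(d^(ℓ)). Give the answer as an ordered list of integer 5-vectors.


Via rank(M_{q-1}∘⋯∘M_p): M ≅ I[1,2], I[2,3], I[3,5], I[5,5]^3.
μ_θ-semistable layers: μ^(1)=19; μ^(2)=-1; μ^(3)=-11

((1, 1, 0, 0, 0); (0, 0, 0, 1, 4); (0, 1, 2, 0, 0))


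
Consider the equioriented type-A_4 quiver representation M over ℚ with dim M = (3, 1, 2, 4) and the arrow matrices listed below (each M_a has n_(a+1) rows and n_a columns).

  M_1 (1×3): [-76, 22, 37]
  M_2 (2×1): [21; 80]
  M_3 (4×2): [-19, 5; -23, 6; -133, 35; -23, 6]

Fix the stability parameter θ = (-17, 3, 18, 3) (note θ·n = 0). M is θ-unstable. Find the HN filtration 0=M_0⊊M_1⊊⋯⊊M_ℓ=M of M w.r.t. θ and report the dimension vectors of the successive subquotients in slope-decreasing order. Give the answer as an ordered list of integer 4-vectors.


Interval decomposition of M: I[1,1]^2, I[1,4], I[3,4], I[4,4]^2.
HN type (ℓ=3): μ^(1)=21/2; μ^(2)=3; μ^(3)=-17

((0, 0, 2, 2); (0, 1, 0, 2); (3, 0, 0, 0))


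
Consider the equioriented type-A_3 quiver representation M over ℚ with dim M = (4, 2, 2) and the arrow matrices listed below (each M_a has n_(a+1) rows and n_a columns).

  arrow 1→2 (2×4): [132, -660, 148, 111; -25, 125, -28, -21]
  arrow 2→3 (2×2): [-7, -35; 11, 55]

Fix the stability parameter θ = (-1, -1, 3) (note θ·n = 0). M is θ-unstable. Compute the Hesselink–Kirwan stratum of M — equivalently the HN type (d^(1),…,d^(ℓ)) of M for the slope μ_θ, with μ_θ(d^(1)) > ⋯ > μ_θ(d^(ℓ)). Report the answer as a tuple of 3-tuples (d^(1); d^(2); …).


Interval decomposition of M: I[1,1]^2, I[1,2], I[1,3], I[3,3].
HN type (ℓ=2): μ^(1)=3; μ^(2)=-1

((0, 0, 2); (4, 2, 0))


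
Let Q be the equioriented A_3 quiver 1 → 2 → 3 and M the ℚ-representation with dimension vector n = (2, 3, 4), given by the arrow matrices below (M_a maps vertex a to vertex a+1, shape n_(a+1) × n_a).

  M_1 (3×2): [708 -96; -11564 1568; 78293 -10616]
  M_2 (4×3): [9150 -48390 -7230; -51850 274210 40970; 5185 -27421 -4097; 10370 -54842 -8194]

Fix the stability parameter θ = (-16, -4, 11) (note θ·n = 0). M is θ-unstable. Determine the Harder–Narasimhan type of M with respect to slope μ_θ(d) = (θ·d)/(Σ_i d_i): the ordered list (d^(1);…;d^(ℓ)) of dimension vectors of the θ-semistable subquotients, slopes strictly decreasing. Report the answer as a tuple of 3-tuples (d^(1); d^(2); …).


Via rank(M_{q-1}∘⋯∘M_p): M ≅ I[1,1], I[1,3], I[2,2]^2, I[3,3]^3.
μ_θ-semistable layers: μ^(1)=11; μ^(2)=-4; μ^(3)=-16

((0, 0, 4); (0, 3, 0); (2, 0, 0))


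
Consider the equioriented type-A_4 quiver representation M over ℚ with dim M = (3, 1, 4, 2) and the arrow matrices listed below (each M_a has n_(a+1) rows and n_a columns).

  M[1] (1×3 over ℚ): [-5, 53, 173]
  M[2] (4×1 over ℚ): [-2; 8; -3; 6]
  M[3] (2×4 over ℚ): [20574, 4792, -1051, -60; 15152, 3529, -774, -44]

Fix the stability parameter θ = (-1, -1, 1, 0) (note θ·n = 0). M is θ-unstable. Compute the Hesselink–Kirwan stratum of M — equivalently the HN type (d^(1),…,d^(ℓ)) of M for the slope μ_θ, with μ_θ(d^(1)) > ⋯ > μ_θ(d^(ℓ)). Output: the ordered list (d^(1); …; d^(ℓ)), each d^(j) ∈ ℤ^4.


Barcode: M ≅ I[1,1]^2, I[1,4], I[3,3]^2, I[3,4]. HN layers by μ_θ (3 steps, strictly decreasing):
  μ^(1)=1; μ^(2)=1/2; μ^(3)=-1

((0, 0, 2, 0); (0, 0, 2, 2); (3, 1, 0, 0))


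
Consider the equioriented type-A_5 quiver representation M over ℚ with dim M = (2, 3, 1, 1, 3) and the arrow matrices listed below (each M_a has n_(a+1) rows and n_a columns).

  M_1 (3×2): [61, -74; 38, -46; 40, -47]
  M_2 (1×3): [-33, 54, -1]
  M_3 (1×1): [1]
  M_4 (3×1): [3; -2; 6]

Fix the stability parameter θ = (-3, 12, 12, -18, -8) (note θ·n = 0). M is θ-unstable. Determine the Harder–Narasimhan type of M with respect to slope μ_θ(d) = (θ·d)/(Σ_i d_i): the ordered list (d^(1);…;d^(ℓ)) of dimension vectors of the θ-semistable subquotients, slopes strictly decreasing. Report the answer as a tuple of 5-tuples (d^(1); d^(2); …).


Barcode: M ≅ I[1,2], I[1,5], I[2,2], I[5,5]^2. HN layers by μ_θ (4 steps, strictly decreasing):
  μ^(1)=12; μ^(2)=-1/2; μ^(3)=-3; μ^(4)=-8

((0, 2, 0, 0, 0); (0, 1, 1, 1, 1); (2, 0, 0, 0, 0); (0, 0, 0, 0, 2))


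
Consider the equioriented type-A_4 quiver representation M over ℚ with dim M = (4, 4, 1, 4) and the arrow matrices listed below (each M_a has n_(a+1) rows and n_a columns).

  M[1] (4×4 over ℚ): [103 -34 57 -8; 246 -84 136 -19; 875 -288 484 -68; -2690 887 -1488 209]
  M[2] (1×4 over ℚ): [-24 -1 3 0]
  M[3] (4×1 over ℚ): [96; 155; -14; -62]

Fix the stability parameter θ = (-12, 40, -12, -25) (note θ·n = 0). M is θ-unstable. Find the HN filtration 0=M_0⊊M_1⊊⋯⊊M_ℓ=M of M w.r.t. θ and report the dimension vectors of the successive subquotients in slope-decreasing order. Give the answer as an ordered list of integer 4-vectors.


Barcode: M ≅ I[1,2]^3, I[1,4], I[4,4]^3. HN layers by μ_θ (4 steps, strictly decreasing):
  μ^(1)=40; μ^(2)=1; μ^(3)=-12; μ^(4)=-25

((0, 3, 0, 0); (0, 1, 1, 1); (4, 0, 0, 0); (0, 0, 0, 3))


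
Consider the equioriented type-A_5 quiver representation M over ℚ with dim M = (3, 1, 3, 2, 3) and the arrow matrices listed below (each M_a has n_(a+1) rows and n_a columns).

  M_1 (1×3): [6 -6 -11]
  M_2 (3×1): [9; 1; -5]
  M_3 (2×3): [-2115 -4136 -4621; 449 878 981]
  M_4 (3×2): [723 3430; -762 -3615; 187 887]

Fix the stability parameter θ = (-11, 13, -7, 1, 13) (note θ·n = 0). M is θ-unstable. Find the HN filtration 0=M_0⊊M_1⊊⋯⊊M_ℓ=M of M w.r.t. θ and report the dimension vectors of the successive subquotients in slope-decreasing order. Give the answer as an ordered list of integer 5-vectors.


Barcode: M ≅ I[1,1]^2, I[1,5], I[3,3], I[3,5], I[5,5]. HN layers by μ_θ (5 steps, strictly decreasing):
  μ^(1)=13; μ^(2)=7/3; μ^(3)=1; μ^(4)=-7; μ^(5)=-11

((0, 0, 0, 0, 3); (0, 1, 1, 1, 0); (0, 0, 0, 1, 0); (0, 0, 2, 0, 0); (3, 0, 0, 0, 0))


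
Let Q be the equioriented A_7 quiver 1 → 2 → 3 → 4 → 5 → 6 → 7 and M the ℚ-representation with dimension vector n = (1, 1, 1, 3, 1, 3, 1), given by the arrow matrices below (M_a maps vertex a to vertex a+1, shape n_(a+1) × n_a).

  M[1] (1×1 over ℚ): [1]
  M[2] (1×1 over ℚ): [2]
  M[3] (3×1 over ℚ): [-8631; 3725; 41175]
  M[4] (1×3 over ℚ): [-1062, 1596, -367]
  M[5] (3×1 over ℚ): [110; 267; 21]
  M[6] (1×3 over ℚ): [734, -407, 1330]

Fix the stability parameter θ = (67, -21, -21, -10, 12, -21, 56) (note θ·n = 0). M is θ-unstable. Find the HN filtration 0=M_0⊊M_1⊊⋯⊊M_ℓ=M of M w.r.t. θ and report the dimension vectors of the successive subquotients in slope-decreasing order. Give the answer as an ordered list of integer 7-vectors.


Interval decomposition of M: I[1,7], I[4,4]^2, I[6,6]^2.
HN type (ℓ=4): μ^(1)=56; μ^(2)=1; μ^(3)=-10; μ^(4)=-21

((0, 0, 0, 0, 0, 0, 1); (1, 1, 1, 1, 1, 1, 0); (0, 0, 0, 2, 0, 0, 0); (0, 0, 0, 0, 0, 2, 0))


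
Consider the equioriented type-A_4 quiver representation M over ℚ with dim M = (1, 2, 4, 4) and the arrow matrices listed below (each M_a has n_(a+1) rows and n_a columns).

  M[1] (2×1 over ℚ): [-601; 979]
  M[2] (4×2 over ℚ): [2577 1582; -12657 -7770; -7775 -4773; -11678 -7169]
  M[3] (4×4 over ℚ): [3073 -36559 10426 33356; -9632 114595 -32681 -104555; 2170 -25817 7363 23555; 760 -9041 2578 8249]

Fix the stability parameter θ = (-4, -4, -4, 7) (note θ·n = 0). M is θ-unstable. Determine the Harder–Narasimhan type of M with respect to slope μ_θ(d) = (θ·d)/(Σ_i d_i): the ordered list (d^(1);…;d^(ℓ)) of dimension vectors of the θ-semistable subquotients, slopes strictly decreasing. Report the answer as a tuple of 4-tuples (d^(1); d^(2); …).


Via rank(M_{q-1}∘⋯∘M_p): M ≅ I[1,3], I[2,4], I[3,4]^2, I[4,4].
μ_θ-semistable layers: μ^(1)=7; μ^(2)=-4

((0, 0, 0, 4); (1, 2, 4, 0))


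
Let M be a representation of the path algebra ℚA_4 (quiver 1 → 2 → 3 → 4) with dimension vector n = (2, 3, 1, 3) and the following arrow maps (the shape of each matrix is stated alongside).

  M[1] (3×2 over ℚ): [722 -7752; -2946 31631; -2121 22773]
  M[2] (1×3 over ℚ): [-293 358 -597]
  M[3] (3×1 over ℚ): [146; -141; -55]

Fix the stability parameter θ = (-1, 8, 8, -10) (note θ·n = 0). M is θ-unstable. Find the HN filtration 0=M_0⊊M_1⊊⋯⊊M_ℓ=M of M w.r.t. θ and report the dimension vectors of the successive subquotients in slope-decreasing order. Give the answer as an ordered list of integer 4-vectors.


Interval decomposition of M: I[1,2], I[1,4], I[2,2], I[4,4]^2.
HN type (ℓ=4): μ^(1)=8; μ^(2)=2; μ^(3)=-1; μ^(4)=-10

((0, 2, 0, 0); (0, 1, 1, 1); (2, 0, 0, 0); (0, 0, 0, 2))


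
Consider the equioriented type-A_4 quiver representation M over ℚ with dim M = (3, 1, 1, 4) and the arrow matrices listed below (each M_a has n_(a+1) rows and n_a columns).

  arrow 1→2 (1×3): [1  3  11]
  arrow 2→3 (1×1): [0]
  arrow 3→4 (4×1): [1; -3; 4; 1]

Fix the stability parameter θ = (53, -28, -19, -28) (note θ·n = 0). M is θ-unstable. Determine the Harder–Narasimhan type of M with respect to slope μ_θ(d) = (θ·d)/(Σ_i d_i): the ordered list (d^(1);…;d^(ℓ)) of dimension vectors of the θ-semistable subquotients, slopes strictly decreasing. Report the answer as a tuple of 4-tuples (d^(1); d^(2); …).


Via rank(M_{q-1}∘⋯∘M_p): M ≅ I[1,1]^2, I[1,2], I[3,4], I[4,4]^3.
μ_θ-semistable layers: μ^(1)=53; μ^(2)=25/2; μ^(3)=-47/2; μ^(4)=-28

((2, 0, 0, 0); (1, 1, 0, 0); (0, 0, 1, 1); (0, 0, 0, 3))


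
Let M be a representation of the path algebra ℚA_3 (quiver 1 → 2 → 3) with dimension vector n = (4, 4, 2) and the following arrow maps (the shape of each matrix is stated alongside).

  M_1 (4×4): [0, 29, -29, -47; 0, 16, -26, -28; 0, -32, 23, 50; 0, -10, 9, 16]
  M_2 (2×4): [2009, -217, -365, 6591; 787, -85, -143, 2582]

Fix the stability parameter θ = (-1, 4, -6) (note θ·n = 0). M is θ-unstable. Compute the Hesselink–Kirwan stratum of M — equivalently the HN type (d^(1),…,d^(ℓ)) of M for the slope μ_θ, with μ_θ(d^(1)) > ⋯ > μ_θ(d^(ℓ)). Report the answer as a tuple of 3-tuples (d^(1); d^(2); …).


Barcode: M ≅ I[1,1]^2, I[1,3]^2, I[2,2]^2. HN layers by μ_θ (2 steps, strictly decreasing):
  μ^(1)=4; μ^(2)=-1

((0, 2, 0); (4, 2, 2))


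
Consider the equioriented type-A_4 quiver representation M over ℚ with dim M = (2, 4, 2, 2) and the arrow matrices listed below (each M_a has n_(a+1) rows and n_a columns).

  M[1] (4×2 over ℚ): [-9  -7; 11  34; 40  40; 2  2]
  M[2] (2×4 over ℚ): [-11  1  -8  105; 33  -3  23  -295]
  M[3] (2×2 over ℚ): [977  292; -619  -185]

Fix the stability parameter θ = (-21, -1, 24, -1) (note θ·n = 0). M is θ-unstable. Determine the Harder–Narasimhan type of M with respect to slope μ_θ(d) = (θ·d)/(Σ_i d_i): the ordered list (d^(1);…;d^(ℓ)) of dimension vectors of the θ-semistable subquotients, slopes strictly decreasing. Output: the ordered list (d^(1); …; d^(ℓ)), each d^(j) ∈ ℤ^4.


Barcode: M ≅ I[1,2], I[1,4], I[2,2], I[2,4]. HN layers by μ_θ (3 steps, strictly decreasing):
  μ^(1)=23/2; μ^(2)=-1; μ^(3)=-21

((0, 0, 2, 2); (0, 4, 0, 0); (2, 0, 0, 0))


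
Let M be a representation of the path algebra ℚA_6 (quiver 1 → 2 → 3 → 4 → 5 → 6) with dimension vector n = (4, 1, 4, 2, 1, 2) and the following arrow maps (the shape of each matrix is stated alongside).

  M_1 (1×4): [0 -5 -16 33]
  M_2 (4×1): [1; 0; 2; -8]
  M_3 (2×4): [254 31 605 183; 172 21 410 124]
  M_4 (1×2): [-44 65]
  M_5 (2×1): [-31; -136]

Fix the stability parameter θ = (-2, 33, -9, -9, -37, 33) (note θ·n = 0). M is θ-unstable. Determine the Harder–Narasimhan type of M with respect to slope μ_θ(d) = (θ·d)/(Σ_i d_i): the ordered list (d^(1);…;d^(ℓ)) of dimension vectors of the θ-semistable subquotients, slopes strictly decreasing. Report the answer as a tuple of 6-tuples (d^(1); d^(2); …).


Interval decomposition of M: I[1,1]^3, I[1,3], I[3,3], I[3,4], I[3,6], I[6,6].
HN type (ℓ=5): μ^(1)=33; μ^(2)=12; μ^(3)=-2; μ^(4)=-9; μ^(5)=-55/3

((0, 0, 0, 0, 0, 2); (0, 1, 1, 0, 0, 0); (4, 0, 0, 0, 0, 0); (0, 0, 2, 1, 0, 0); (0, 0, 1, 1, 1, 0))


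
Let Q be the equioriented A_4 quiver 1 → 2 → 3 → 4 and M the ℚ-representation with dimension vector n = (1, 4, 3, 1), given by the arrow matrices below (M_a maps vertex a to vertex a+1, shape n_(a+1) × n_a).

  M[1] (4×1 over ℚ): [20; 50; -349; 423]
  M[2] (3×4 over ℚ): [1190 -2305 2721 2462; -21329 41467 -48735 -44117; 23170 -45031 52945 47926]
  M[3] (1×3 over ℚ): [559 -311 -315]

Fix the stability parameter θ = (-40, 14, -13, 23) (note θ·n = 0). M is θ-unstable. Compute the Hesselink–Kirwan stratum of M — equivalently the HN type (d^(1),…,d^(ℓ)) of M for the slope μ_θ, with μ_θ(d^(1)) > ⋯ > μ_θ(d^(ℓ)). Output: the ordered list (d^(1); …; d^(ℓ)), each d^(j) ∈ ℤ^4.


Interval decomposition of M: I[1,4], I[2,2], I[2,3]^2.
HN type (ℓ=4): μ^(1)=23; μ^(2)=14; μ^(3)=1/2; μ^(4)=-40

((0, 0, 0, 1); (0, 1, 0, 0); (0, 3, 3, 0); (1, 0, 0, 0))


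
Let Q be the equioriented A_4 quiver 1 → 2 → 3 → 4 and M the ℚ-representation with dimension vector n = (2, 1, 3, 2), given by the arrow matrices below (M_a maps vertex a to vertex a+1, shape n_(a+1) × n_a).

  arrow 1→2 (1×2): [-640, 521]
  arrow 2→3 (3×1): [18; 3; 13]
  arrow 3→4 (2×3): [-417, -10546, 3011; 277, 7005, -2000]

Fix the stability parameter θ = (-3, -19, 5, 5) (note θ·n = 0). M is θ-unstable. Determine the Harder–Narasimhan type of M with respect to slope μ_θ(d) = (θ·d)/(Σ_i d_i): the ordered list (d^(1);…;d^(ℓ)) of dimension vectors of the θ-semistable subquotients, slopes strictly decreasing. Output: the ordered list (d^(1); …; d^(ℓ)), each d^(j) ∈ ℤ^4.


Interval decomposition of M: I[1,1], I[1,4], I[3,3], I[3,4].
HN type (ℓ=3): μ^(1)=5; μ^(2)=-3; μ^(3)=-11

((0, 0, 3, 2); (1, 0, 0, 0); (1, 1, 0, 0))


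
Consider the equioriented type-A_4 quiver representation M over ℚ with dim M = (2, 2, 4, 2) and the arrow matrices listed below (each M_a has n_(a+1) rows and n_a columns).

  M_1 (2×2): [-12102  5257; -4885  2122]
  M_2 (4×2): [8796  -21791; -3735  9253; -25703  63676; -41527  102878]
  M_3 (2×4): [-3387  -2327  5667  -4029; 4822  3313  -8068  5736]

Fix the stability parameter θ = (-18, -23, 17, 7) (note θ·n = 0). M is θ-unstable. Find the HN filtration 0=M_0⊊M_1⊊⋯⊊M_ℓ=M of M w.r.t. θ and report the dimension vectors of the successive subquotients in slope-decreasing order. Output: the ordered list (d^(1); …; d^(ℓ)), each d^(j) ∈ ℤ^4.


Via rank(M_{q-1}∘⋯∘M_p): M ≅ I[1,4]^2, I[3,3]^2.
μ_θ-semistable layers: μ^(1)=17; μ^(2)=12; μ^(3)=-41/2

((0, 0, 2, 0); (0, 0, 2, 2); (2, 2, 0, 0))


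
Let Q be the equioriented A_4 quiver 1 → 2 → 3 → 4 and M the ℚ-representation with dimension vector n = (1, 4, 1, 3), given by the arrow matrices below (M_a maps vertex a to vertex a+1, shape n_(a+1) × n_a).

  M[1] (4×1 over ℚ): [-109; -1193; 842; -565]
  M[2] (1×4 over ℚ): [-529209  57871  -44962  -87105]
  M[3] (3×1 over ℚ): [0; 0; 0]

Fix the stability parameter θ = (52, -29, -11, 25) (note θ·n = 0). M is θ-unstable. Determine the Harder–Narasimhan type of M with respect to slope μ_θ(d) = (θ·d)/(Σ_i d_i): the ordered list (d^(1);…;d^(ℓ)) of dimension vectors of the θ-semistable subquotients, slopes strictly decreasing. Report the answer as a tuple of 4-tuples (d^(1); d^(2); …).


Barcode: M ≅ I[1,3], I[2,2]^3, I[4,4]^3. HN layers by μ_θ (3 steps, strictly decreasing):
  μ^(1)=25; μ^(2)=4; μ^(3)=-29

((0, 0, 0, 3); (1, 1, 1, 0); (0, 3, 0, 0))


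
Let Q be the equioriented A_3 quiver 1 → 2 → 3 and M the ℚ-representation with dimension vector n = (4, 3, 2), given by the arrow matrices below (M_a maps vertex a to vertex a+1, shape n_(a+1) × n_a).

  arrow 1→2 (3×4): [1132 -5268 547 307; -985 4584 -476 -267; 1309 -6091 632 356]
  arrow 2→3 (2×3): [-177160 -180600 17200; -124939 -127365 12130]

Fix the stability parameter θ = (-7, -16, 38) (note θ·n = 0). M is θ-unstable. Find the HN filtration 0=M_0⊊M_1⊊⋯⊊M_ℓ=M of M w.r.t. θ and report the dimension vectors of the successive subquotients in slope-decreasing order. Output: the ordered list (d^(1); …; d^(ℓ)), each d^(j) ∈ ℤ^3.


Barcode: M ≅ I[1,1], I[1,2]^2, I[1,3], I[3,3]. HN layers by μ_θ (3 steps, strictly decreasing):
  μ^(1)=38; μ^(2)=-7; μ^(3)=-23/2

((0, 0, 2); (1, 0, 0); (3, 3, 0))


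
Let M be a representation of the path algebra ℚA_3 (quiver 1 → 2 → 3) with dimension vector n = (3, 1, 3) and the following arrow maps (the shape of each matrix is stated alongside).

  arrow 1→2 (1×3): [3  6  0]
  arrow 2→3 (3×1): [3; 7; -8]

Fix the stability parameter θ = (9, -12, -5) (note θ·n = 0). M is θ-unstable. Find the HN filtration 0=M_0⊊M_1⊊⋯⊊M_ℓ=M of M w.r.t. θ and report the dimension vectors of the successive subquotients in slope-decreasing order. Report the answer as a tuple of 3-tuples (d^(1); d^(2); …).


Via rank(M_{q-1}∘⋯∘M_p): M ≅ I[1,1]^2, I[1,3], I[3,3]^2.
μ_θ-semistable layers: μ^(1)=9; μ^(2)=-8/3; μ^(3)=-5

((2, 0, 0); (1, 1, 1); (0, 0, 2))


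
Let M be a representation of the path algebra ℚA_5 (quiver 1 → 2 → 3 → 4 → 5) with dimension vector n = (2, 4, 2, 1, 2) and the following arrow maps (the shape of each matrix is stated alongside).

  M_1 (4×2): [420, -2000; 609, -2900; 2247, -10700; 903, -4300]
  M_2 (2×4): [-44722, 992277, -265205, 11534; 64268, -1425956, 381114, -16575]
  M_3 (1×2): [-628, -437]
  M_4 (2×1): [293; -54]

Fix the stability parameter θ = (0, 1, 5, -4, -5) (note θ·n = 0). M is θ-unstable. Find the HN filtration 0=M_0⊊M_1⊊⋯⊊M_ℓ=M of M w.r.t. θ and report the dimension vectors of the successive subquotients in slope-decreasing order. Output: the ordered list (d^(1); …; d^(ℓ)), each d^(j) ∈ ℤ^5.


Interval decomposition of M: I[1,1], I[1,5], I[2,2]^2, I[2,3], I[5,5].
HN type (ℓ=5): μ^(1)=5; μ^(2)=1; μ^(3)=0; μ^(4)=-3/5; μ^(5)=-5

((0, 0, 1, 0, 0); (0, 3, 0, 0, 0); (1, 0, 0, 0, 0); (1, 1, 1, 1, 1); (0, 0, 0, 0, 1))


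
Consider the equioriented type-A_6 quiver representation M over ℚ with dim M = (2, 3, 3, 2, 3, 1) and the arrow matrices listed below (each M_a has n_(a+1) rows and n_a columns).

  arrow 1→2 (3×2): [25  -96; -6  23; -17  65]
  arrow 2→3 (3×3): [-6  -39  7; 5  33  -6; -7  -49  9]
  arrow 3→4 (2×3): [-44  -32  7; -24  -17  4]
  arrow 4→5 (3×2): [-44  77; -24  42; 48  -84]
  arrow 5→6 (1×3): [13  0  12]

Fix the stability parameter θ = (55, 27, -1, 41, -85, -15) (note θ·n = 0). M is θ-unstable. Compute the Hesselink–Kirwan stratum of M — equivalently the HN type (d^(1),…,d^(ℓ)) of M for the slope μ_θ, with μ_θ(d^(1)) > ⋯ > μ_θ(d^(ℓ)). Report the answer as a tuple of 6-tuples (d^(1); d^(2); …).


Interval decomposition of M: I[1,4], I[1,6], I[2,3], I[5,5]^2.
HN type (ℓ=5): μ^(1)=41; μ^(2)=27; μ^(3)=13; μ^(4)=11/3; μ^(5)=-85

((0, 0, 0, 1, 0, 0); (1, 1, 1, 0, 0, 0); (0, 1, 1, 0, 0, 0); (1, 1, 1, 1, 1, 1); (0, 0, 0, 0, 2, 0))


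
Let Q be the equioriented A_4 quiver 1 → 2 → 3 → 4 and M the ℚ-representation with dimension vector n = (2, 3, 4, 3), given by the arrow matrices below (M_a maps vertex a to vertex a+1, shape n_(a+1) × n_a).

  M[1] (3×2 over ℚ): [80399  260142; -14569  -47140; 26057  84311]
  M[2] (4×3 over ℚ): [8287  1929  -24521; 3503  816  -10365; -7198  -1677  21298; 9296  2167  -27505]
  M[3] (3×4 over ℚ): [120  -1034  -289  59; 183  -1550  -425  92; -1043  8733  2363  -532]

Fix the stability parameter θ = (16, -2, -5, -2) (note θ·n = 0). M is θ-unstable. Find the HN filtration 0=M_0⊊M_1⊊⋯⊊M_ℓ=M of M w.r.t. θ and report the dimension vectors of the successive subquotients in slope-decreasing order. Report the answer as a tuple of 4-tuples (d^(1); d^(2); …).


Via rank(M_{q-1}∘⋯∘M_p): M ≅ I[1,4]^2, I[2,4], I[3,3].
μ_θ-semistable layers: μ^(1)=7/4; μ^(2)=-2; μ^(3)=-7/2; μ^(4)=-5

((2, 2, 2, 2); (0, 0, 0, 1); (0, 1, 1, 0); (0, 0, 1, 0))


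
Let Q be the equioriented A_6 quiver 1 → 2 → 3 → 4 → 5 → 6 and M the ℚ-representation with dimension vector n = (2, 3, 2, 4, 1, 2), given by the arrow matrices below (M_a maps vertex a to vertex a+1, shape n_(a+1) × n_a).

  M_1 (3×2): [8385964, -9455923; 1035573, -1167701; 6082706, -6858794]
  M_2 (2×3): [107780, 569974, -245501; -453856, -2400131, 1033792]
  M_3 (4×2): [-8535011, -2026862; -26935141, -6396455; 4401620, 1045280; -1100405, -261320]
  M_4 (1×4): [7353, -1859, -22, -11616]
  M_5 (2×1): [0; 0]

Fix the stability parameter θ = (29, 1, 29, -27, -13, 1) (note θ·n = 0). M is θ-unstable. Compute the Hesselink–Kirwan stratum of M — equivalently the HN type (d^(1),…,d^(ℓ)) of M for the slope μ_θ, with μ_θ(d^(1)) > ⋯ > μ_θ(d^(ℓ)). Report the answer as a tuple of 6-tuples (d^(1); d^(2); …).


Barcode: M ≅ I[1,4], I[1,5], I[2,2], I[4,4]^2, I[6,6]^2. HN layers by μ_θ (4 steps, strictly decreasing):
  μ^(1)=8; μ^(2)=19/5; μ^(3)=1; μ^(4)=-27

((1, 1, 1, 1, 0, 0); (1, 1, 1, 1, 1, 0); (0, 1, 0, 0, 0, 2); (0, 0, 0, 2, 0, 0))


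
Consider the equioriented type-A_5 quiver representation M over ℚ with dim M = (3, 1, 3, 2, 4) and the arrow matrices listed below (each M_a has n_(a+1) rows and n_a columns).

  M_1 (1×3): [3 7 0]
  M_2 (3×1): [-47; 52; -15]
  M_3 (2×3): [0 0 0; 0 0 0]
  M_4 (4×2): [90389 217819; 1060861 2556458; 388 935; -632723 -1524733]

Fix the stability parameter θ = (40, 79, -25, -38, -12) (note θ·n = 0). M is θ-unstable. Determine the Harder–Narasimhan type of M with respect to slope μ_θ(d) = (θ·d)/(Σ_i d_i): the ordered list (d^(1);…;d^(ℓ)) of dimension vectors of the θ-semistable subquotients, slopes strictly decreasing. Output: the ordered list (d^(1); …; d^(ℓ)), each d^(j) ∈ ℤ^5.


Barcode: M ≅ I[1,1]^2, I[1,3], I[3,3]^2, I[4,5]^2, I[5,5]^2. HN layers by μ_θ (5 steps, strictly decreasing):
  μ^(1)=40; μ^(2)=94/3; μ^(3)=-12; μ^(4)=-25; μ^(5)=-38

((2, 0, 0, 0, 0); (1, 1, 1, 0, 0); (0, 0, 0, 0, 4); (0, 0, 2, 0, 0); (0, 0, 0, 2, 0))


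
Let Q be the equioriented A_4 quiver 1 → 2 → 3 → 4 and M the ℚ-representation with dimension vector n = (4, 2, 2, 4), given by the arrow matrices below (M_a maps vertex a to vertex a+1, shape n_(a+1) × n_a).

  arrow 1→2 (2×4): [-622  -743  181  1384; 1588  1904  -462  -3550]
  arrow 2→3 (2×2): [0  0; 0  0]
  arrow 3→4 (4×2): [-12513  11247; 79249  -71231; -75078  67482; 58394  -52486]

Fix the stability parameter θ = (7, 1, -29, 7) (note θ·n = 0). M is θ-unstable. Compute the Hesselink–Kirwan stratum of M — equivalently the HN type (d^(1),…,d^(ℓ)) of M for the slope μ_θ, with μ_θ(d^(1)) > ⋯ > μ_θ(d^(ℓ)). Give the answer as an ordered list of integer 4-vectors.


Interval decomposition of M: I[1,1]^2, I[1,2]^2, I[3,3], I[3,4], I[4,4]^3.
HN type (ℓ=3): μ^(1)=7; μ^(2)=4; μ^(3)=-29

((2, 0, 0, 4); (2, 2, 0, 0); (0, 0, 2, 0))


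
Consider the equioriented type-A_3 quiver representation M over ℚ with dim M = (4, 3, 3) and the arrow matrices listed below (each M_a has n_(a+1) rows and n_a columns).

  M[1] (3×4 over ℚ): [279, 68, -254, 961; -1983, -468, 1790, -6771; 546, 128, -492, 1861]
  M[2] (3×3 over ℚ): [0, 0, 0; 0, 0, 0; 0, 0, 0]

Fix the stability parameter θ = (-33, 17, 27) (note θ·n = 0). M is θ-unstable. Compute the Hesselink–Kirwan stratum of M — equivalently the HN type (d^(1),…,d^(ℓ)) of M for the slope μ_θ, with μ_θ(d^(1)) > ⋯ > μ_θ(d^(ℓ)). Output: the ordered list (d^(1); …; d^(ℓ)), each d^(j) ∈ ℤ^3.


Interval decomposition of M: I[1,1]^2, I[1,2]^2, I[2,2], I[3,3]^3.
HN type (ℓ=3): μ^(1)=27; μ^(2)=17; μ^(3)=-33

((0, 0, 3); (0, 3, 0); (4, 0, 0))


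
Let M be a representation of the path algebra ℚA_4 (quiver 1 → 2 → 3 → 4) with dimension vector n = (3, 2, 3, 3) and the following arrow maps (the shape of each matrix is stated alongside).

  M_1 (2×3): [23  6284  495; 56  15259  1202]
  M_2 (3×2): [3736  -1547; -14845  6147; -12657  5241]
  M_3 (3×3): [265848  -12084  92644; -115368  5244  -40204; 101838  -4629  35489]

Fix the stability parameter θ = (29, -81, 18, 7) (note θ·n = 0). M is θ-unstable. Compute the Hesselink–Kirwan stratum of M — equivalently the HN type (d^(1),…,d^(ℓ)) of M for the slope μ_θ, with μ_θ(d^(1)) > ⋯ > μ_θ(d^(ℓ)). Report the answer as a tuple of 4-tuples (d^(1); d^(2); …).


Via rank(M_{q-1}∘⋯∘M_p): M ≅ I[1,1], I[1,3]^2, I[3,4], I[4,4]^2.
μ_θ-semistable layers: μ^(1)=29; μ^(2)=18; μ^(3)=25/2; μ^(4)=7; μ^(5)=-26

((1, 0, 0, 0); (0, 0, 2, 0); (0, 0, 1, 1); (0, 0, 0, 2); (2, 2, 0, 0))


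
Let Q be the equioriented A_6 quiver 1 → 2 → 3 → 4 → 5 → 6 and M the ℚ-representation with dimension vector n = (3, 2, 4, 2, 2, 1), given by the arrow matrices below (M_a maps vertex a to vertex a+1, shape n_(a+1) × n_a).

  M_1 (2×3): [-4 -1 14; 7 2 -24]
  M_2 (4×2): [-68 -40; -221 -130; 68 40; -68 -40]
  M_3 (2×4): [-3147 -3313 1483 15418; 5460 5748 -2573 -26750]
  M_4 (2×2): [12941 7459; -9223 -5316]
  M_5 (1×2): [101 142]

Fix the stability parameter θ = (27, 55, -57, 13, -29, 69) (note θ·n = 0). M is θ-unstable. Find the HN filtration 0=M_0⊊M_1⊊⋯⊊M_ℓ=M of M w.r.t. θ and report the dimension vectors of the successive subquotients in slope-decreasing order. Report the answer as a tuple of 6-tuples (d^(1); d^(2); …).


Barcode: M ≅ I[1,1], I[1,2], I[1,6], I[3,3]^2, I[3,5]. HN layers by μ_θ (6 steps, strictly decreasing):
  μ^(1)=69; μ^(2)=55; μ^(3)=27; μ^(4)=9/5; μ^(5)=-8; μ^(6)=-57

((0, 0, 0, 0, 0, 1); (0, 1, 0, 0, 0, 0); (2, 0, 0, 0, 0, 0); (1, 1, 1, 1, 1, 0); (0, 0, 0, 1, 1, 0); (0, 0, 3, 0, 0, 0))


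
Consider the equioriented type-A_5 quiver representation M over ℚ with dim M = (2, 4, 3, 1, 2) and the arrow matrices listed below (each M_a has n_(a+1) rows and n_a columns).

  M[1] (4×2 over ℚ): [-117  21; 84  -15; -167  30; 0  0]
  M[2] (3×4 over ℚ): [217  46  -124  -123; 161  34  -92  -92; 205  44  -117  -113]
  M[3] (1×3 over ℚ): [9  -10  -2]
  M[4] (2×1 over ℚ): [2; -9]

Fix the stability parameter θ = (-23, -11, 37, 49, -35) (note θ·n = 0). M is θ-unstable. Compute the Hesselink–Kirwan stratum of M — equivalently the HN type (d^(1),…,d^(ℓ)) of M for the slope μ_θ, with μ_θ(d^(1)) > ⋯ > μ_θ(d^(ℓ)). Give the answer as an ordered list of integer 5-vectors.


Barcode: M ≅ I[1,3], I[1,5], I[2,2], I[2,3], I[5,5]. HN layers by μ_θ (5 steps, strictly decreasing):
  μ^(1)=37; μ^(2)=17; μ^(3)=-11; μ^(4)=-23; μ^(5)=-35

((0, 0, 2, 0, 0); (0, 0, 1, 1, 1); (0, 4, 0, 0, 0); (2, 0, 0, 0, 0); (0, 0, 0, 0, 1))


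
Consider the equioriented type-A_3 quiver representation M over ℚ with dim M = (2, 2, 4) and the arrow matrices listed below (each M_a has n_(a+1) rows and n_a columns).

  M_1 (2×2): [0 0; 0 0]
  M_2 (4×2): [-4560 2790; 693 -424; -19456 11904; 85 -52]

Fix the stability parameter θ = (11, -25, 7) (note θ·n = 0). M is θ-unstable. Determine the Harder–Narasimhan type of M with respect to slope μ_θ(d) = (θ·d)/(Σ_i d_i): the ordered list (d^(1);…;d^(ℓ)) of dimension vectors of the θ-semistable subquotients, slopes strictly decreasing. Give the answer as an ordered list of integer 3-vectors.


Interval decomposition of M: I[1,1]^2, I[2,3]^2, I[3,3]^2.
HN type (ℓ=3): μ^(1)=11; μ^(2)=7; μ^(3)=-25

((2, 0, 0); (0, 0, 4); (0, 2, 0))


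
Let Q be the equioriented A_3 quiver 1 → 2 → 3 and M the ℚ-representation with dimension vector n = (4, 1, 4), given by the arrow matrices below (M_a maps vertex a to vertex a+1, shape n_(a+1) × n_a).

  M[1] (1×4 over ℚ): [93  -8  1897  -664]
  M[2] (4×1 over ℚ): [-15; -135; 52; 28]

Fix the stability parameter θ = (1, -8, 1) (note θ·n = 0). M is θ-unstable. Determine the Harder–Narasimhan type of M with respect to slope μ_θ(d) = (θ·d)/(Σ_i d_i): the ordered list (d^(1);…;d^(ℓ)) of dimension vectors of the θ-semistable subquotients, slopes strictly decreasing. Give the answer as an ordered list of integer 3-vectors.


Barcode: M ≅ I[1,1]^3, I[1,3], I[3,3]^3. HN layers by μ_θ (2 steps, strictly decreasing):
  μ^(1)=1; μ^(2)=-7/2

((3, 0, 4); (1, 1, 0))


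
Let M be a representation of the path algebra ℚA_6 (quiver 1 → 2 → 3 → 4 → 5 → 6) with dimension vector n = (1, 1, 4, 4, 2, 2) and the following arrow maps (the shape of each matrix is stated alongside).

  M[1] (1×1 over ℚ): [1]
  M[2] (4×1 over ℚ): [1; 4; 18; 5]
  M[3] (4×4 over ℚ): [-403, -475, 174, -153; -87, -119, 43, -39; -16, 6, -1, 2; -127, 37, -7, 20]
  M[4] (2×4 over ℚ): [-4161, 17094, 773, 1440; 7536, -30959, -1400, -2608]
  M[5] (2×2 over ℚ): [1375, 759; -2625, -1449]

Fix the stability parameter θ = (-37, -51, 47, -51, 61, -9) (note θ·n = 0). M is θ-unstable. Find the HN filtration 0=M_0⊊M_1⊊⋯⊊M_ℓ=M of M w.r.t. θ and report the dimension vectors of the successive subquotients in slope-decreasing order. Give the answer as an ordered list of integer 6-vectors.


Barcode: M ≅ I[1,4], I[3,4], I[3,5], I[3,6], I[6,6]. HN layers by μ_θ (5 steps, strictly decreasing):
  μ^(1)=61; μ^(2)=26; μ^(3)=-2; μ^(4)=-9; μ^(5)=-44

((0, 0, 0, 0, 1, 0); (0, 0, 0, 0, 1, 1); (0, 0, 4, 4, 0, 0); (0, 0, 0, 0, 0, 1); (1, 1, 0, 0, 0, 0))


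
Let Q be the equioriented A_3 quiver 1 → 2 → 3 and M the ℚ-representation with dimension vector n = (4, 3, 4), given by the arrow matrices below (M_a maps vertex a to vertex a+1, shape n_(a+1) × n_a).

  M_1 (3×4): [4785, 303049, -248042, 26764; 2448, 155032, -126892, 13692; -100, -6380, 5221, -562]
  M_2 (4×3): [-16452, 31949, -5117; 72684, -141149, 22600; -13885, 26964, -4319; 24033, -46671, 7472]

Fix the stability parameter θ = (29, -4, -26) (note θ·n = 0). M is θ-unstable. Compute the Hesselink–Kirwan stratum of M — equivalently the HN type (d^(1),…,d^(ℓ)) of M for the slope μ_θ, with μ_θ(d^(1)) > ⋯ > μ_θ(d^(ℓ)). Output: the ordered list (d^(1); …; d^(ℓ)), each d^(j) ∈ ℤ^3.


Barcode: M ≅ I[1,1], I[1,3]^3, I[3,3]. HN layers by μ_θ (3 steps, strictly decreasing):
  μ^(1)=29; μ^(2)=-1/3; μ^(3)=-26

((1, 0, 0); (3, 3, 3); (0, 0, 1))


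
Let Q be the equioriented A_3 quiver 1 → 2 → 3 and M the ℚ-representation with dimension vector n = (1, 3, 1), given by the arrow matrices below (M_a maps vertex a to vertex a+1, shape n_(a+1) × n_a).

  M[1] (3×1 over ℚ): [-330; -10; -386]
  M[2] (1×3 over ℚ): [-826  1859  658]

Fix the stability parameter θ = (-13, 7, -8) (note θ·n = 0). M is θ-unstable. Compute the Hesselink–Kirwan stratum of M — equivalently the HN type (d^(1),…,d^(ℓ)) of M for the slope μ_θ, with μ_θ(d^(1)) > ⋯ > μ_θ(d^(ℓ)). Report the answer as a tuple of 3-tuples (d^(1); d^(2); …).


Interval decomposition of M: I[1,3], I[2,2]^2.
HN type (ℓ=3): μ^(1)=7; μ^(2)=-1/2; μ^(3)=-13

((0, 2, 0); (0, 1, 1); (1, 0, 0))


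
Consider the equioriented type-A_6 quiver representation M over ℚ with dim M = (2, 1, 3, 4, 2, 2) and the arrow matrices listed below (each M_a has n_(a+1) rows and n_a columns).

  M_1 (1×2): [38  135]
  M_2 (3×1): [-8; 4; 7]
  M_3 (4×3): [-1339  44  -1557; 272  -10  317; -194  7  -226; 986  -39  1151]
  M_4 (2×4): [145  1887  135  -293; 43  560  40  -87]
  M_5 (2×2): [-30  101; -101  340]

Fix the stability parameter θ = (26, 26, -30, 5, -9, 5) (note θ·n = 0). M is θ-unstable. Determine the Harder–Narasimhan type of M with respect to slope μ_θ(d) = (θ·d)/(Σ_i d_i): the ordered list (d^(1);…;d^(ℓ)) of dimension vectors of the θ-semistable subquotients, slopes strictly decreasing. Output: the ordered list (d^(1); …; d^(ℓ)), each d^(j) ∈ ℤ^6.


Interval decomposition of M: I[1,1], I[1,6], I[3,4], I[3,6], I[4,4].
HN type (ℓ=5): μ^(1)=26; μ^(2)=5; μ^(3)=18/5; μ^(4)=-2; μ^(5)=-30

((1, 0, 0, 0, 0, 0); (0, 0, 0, 2, 0, 2); (1, 1, 1, 1, 1, 0); (0, 0, 0, 1, 1, 0); (0, 0, 2, 0, 0, 0))


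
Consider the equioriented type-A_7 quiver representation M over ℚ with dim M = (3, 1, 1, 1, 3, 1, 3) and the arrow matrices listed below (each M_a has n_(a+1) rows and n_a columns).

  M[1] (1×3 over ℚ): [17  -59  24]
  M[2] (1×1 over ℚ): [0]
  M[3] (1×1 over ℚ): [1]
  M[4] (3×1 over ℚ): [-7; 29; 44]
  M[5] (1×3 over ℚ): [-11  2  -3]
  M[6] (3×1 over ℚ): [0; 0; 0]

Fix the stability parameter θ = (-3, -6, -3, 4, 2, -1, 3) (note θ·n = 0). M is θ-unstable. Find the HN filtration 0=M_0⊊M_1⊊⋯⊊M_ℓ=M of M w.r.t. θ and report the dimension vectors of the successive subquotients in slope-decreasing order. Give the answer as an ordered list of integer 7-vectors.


Via rank(M_{q-1}∘⋯∘M_p): M ≅ I[1,1]^2, I[1,2], I[3,6], I[5,5]^2, I[7,7]^3.
μ_θ-semistable layers: μ^(1)=3; μ^(2)=2; μ^(3)=5/3; μ^(4)=-3; μ^(5)=-9/2

((0, 0, 0, 0, 0, 0, 3); (0, 0, 0, 0, 2, 0, 0); (0, 0, 0, 1, 1, 1, 0); (2, 0, 1, 0, 0, 0, 0); (1, 1, 0, 0, 0, 0, 0))


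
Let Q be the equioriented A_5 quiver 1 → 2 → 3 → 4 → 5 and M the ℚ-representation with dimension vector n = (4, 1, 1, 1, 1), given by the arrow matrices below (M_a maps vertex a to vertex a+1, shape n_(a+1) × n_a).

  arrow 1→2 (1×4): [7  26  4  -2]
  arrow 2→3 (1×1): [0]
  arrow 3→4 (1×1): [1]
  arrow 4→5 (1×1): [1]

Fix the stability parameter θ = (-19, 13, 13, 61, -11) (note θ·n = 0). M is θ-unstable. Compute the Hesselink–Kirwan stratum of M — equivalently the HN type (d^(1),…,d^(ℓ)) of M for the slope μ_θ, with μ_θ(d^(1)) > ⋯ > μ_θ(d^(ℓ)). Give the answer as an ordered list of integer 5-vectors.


Interval decomposition of M: I[1,1]^3, I[1,2], I[3,5].
HN type (ℓ=3): μ^(1)=25; μ^(2)=13; μ^(3)=-19

((0, 0, 0, 1, 1); (0, 1, 1, 0, 0); (4, 0, 0, 0, 0))


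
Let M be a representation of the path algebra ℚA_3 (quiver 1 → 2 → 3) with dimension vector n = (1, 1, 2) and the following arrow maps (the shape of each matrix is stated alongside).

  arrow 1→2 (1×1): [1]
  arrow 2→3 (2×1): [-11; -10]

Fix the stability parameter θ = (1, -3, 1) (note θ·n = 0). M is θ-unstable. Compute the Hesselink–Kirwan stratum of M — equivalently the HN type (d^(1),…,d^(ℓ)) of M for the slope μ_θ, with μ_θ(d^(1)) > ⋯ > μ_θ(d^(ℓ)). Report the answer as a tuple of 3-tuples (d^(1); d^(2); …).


Barcode: M ≅ I[1,3], I[3,3]. HN layers by μ_θ (2 steps, strictly decreasing):
  μ^(1)=1; μ^(2)=-1

((0, 0, 2); (1, 1, 0))
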